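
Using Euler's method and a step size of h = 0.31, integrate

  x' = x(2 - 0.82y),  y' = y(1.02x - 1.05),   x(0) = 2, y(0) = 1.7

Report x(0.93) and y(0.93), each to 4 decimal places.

Euler on (x,y): x_{n+1} = x_n + h·x', y_{n+1} = y_n + h·y'.
0.000000: (2.000000, 1.700000); f=(1.212000, 1.683000) → (2.375720, 2.221730)
0.310000: (2.375720, 2.221730); f=(0.423309, 3.050956) → (2.506946, 3.167526)
0.620000: (2.506946, 3.167526); f=(-1.497578, 4.773731) → (2.042697, 4.647383)
(x(0.93), y(0.93)) ≈ (2.0427, 4.6474)

2.0427, 4.6474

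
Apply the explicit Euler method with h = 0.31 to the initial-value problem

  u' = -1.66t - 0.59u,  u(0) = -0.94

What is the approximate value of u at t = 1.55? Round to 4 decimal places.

-1.6716

Euler: u_{n+1} = u_n + h·f(t_n, u_n).
t=0.000000, u=-0.940000: f=0.554600 → u ← -0.940000 + 0.31·0.554600 = -0.768074
t=0.310000, u=-0.768074: f=-0.061436 → u ← -0.768074 + 0.31·(-0.061436) = -0.787119
t=0.620000, u=-0.787119: f=-0.564800 → u ← -0.787119 + 0.31·(-0.564800) = -0.962207
t=0.930000, u=-0.962207: f=-0.976098 → u ← -0.962207 + 0.31·(-0.976098) = -1.264797
t=1.240000, u=-1.264797: f=-1.312169 → u ← -1.264797 + 0.31·(-1.312169) = -1.671570
u(1.55) ≈ -1.6716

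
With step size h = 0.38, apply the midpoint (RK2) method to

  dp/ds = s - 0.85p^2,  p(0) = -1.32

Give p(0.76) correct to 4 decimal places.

-4.2143

Midpoint: k1 = f(s_n, p_n); k2 = f(s_n + h/2, p_n + (h/2)·k1); p_{n+1} = p_n + h·k2.
s=0.000000, p=-1.320000:
  k1 = f(0.000000, -1.320000) = -1.481040
  k2 = f(0.190000, -1.601398) = -1.989803
  p ← -1.320000 + 0.38·(-1.989803) = -2.076125
s=0.380000, p=-2.076125:
  k1 = f(0.380000, -2.076125) = -3.283751
  k2 = f(0.570000, -2.700038) = -5.626674
  p ← -2.076125 + 0.38·(-5.626674) = -4.214261
p(0.76) ≈ -4.2143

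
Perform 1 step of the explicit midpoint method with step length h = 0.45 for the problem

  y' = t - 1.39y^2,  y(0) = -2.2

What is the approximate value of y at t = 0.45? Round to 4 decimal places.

Midpoint: k1 = f(t_n, y_n); k2 = f(t_n + h/2, y_n + (h/2)·k1); y_{n+1} = y_n + h·k2.
t=0.000000, y=-2.200000:
  k1 = f(0.000000, -2.200000) = -6.727600
  k2 = f(0.225000, -3.713710) = -18.945382
  y ← -2.200000 + 0.45·(-18.945382) = -10.725422
y(0.45) ≈ -10.7254

-10.7254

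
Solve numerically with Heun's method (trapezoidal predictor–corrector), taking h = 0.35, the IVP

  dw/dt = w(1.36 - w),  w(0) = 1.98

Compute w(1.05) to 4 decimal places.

Heun: k1 = f(t_n, w_n); k2 = f(t_n + h, w_n + h·k1); w_{n+1} = w_n + (h/2)·(k1 + k2).
t=0.000000, w=1.980000:
  k1 = f(0.000000, 1.980000) = -1.227600
  k2 = f(0.350000, 1.550340) = -0.295092
  w ← 1.980000 + (0.35/2)·(-1.227600 + (-0.295092)) = 1.713529
t=0.350000, w=1.713529:
  k1 = f(0.350000, 1.713529) = -0.605782
  k2 = f(0.700000, 1.501505) = -0.212471
  w ← 1.713529 + (0.35/2)·(-0.605782 + (-0.212471)) = 1.570335
t=0.700000, w=1.570335:
  k1 = f(0.700000, 1.570335) = -0.330296
  k2 = f(1.050000, 1.454731) = -0.137808
  w ← 1.570335 + (0.35/2)·(-0.330296 + (-0.137808)) = 1.488416
w(1.05) ≈ 1.4884

1.4884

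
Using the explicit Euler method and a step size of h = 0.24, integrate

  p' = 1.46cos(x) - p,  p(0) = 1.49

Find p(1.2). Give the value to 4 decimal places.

1.2248

Euler: p_{n+1} = p_n + h·f(x_n, p_n).
x=0.000000, p=1.490000: f=-0.030000 → p ← 1.490000 + 0.24·(-0.030000) = 1.482800
x=0.240000, p=1.482800: f=-0.064647 → p ← 1.482800 + 0.24·(-0.064647) = 1.467285
x=0.480000, p=1.467285: f=-0.172272 → p ← 1.467285 + 0.24·(-0.172272) = 1.425939
x=0.720000, p=1.425939: f=-0.328303 → p ← 1.425939 + 0.24·(-0.328303) = 1.347147
x=0.960000, p=1.347147: f=-0.509808 → p ← 1.347147 + 0.24·(-0.509808) = 1.224793
p(1.2) ≈ 1.2248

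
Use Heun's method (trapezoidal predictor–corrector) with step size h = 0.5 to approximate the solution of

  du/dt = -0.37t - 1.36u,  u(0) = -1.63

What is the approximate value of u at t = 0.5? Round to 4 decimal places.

Heun: k1 = f(t_n, u_n); k2 = f(t_n + h, u_n + h·k1); u_{n+1} = u_n + (h/2)·(k1 + k2).
t=0.000000, u=-1.630000:
  k1 = f(0.000000, -1.630000) = 2.216800
  k2 = f(0.500000, -0.521600) = 0.524376
  u ← -1.630000 + (0.5/2)·(2.216800 + 0.524376) = -0.944706
u(0.5) ≈ -0.9447

-0.9447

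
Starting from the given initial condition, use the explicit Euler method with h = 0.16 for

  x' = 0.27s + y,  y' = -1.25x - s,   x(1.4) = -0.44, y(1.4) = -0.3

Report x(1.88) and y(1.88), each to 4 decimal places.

Euler on (x,y): x_{n+1} = x_n + h·x', y_{n+1} = y_n + h·y'.
1.400000: (-0.440000, -0.300000); f=(0.078000, -0.850000) → (-0.427520, -0.436000)
1.560000: (-0.427520, -0.436000); f=(-0.014800, -1.025600) → (-0.429888, -0.600096)
1.720000: (-0.429888, -0.600096); f=(-0.135696, -1.182640) → (-0.451599, -0.789318)
(x(1.88), y(1.88)) ≈ (-0.4516, -0.7893)

-0.4516, -0.7893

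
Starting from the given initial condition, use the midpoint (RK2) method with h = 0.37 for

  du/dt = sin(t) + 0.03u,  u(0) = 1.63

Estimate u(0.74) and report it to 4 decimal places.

Midpoint: k1 = f(t_n, u_n); k2 = f(t_n + h/2, u_n + (h/2)·k1); u_{n+1} = u_n + h·k2.
t=0.000000, u=1.630000:
  k1 = f(0.000000, 1.630000) = 0.048900
  k2 = f(0.185000, 1.639046) = 0.233118
  u ← 1.630000 + 0.37·0.233118 = 1.716254
t=0.370000, u=1.716254:
  k1 = f(0.370000, 1.716254) = 0.413103
  k2 = f(0.555000, 1.792678) = 0.580724
  u ← 1.716254 + 0.37·0.580724 = 1.931121
u(0.74) ≈ 1.9311

1.9311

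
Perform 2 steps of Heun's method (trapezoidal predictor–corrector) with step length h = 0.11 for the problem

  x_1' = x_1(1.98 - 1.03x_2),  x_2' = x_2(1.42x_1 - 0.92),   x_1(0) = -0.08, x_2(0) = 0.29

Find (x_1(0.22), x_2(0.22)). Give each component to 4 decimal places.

Heun on (x_1,x_2): k1 = f(x_n, state_n); k2 = f(x_n + h, state_n + h·k1); state_{n+1} = state_n + (h/2)·(k1 + k2).
0.000000: (-0.080000, 0.290000)
  k1 = (-0.134504, -0.299744)
  predictor → (-0.094795, 0.257028)
  k2 = (-0.162599, -0.271064)
  → (-0.096341, 0.258606)
0.110000: (-0.096341, 0.258606)
  k1 = (-0.165093, -0.273295)
  predictor → (-0.114501, 0.228543)
  k2 = (-0.199758, -0.247419)
  → (-0.116407, 0.229966)
(x_1(0.22), x_2(0.22)) ≈ (-0.1164, 0.2300)

-0.1164, 0.2300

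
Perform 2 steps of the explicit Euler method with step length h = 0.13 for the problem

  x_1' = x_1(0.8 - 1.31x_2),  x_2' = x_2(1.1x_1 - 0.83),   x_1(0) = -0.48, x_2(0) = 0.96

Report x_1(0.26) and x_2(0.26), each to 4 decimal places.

-0.4376, 0.6542

Euler on (x_1,x_2): x_1_{n+1} = x_1_n + h·x_1', x_2_{n+1} = x_2_n + h·x_2'.
0.000000: (-0.480000, 0.960000); f=(0.219648, -1.303680) → (-0.451446, 0.790522)
0.130000: (-0.451446, 0.790522); f=(0.106353, -1.048698) → (-0.437620, 0.654191)
(x_1(0.26), x_2(0.26)) ≈ (-0.4376, 0.6542)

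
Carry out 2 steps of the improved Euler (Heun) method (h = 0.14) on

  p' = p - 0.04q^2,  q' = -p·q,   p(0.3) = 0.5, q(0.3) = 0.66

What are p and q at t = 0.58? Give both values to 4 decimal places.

Heun on (p,q): k1 = f(t_n, state_n); k2 = f(t_n + h, state_n + h·k1); state_{n+1} = state_n + (h/2)·(k1 + k2).
0.300000: (0.500000, 0.660000)
  k1 = (0.482576, -0.330000)
  predictor → (0.567561, 0.613800)
  k2 = (0.552491, -0.348369)
  → (0.572455, 0.612514)
0.440000: (0.572455, 0.612514)
  k1 = (0.557448, -0.350637)
  predictor → (0.650497, 0.563425)
  k2 = (0.637799, -0.366507)
  → (0.656122, 0.562314)
(p(0.58), q(0.58)) ≈ (0.6561, 0.5623)

0.6561, 0.5623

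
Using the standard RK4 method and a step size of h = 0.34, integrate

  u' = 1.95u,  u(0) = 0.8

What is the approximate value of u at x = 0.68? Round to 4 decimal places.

RK4: k1 = f(x_n, u_n); k2 = f(x_n + h/2, u_n + (h/2)·k1); k3 = f(x_n + h/2, u_n + (h/2)·k2); k4 = f(x_n + h, u_n + h·k3); u_{n+1} = u_n + (h/6)·(k1 + 2k2 + 2k3 + k4).
x=0.000000, u=0.800000:
  k1 = f(0.000000, 0.800000) = 1.560000
  k2 = f(0.170000, 1.065200) = 2.077140
  k3 = f(0.170000, 1.153114) = 2.248572
  k4 = f(0.340000, 1.564514) = 3.050803
  u ← 0.800000 + (0.34/6)·(k1 + 2k2 + 2k3 + k4) = 1.551526
x=0.340000, u=1.551526:
  k1 = f(0.340000, 1.551526) = 3.025476
  k2 = f(0.510000, 2.065857) = 4.028421
  k3 = f(0.510000, 2.236358) = 4.360898
  k4 = f(0.680000, 3.034231) = 5.916751
  u ← 1.551526 + (0.34/6)·(k1 + 2k2 + 2k3 + k4) = 3.009042
u(0.68) ≈ 3.0090

3.0090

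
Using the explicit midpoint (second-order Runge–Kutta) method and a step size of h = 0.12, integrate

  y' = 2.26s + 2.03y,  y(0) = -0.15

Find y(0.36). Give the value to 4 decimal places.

Midpoint: k1 = f(s_n, y_n); k2 = f(s_n + h/2, y_n + (h/2)·k1); y_{n+1} = y_n + h·k2.
s=0.000000, y=-0.150000:
  k1 = f(0.000000, -0.150000) = -0.304500
  k2 = f(0.060000, -0.168270) = -0.205988
  y ← -0.150000 + 0.12·(-0.205988) = -0.174719
s=0.120000, y=-0.174719:
  k1 = f(0.120000, -0.174719) = -0.083479
  k2 = f(0.180000, -0.179727) = 0.041954
  y ← -0.174719 + 0.12·0.041954 = -0.169684
s=0.240000, y=-0.169684:
  k1 = f(0.240000, -0.169684) = 0.197941
  k2 = f(0.300000, -0.157808) = 0.357650
  y ← -0.169684 + 0.12·0.357650 = -0.126766
y(0.36) ≈ -0.1268

-0.1268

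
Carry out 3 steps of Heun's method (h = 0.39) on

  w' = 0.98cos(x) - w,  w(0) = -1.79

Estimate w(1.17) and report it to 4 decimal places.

-0.1153

Heun: k1 = f(x_n, w_n); k2 = f(x_n + h, w_n + h·k1); w_{n+1} = w_n + (h/2)·(k1 + k2).
x=0.000000, w=-1.790000:
  k1 = f(0.000000, -1.790000) = 2.770000
  k2 = f(0.390000, -0.709700) = 1.616111
  w ← -1.790000 + (0.39/2)·(2.770000 + 1.616111) = -0.934708
x=0.390000, w=-0.934708:
  k1 = f(0.390000, -0.934708) = 1.841119
  k2 = f(0.780000, -0.216672) = 0.913367
  w ← -0.934708 + (0.39/2)·(1.841119 + 0.913367) = -0.397584
x=0.780000, w=-0.397584:
  k1 = f(0.780000, -0.397584) = 1.094279
  k2 = f(1.170000, 0.029185) = 0.353163
  w ← -0.397584 + (0.39/2)·(1.094279 + 0.353163) = -0.115332
w(1.17) ≈ -0.1153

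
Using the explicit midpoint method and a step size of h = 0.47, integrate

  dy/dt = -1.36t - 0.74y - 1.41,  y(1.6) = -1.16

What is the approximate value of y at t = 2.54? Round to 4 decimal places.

-3.4792

Midpoint: k1 = f(t_n, y_n); k2 = f(t_n + h/2, y_n + (h/2)·k1); y_{n+1} = y_n + h·k2.
t=1.600000, y=-1.160000:
  k1 = f(1.600000, -1.160000) = -2.727600
  k2 = f(1.835000, -1.800986) = -2.572870
  y ← -1.160000 + 0.47·(-2.572870) = -2.369249
t=2.070000, y=-2.369249:
  k1 = f(2.070000, -2.369249) = -2.471956
  k2 = f(2.305000, -2.950159) = -2.361683
  y ← -2.369249 + 0.47·(-2.361683) = -3.479240
y(2.54) ≈ -3.4792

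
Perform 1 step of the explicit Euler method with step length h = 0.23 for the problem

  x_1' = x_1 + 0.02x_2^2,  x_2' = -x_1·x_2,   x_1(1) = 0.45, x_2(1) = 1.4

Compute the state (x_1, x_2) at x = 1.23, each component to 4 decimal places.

0.5625, 1.2551

Euler on (x_1,x_2): x_1_{n+1} = x_1_n + h·x_1', x_2_{n+1} = x_2_n + h·x_2'.
1.000000: (0.450000, 1.400000); f=(0.489200, -0.630000) → (0.562516, 1.255100)
(x_1(1.23), x_2(1.23)) ≈ (0.5625, 1.2551)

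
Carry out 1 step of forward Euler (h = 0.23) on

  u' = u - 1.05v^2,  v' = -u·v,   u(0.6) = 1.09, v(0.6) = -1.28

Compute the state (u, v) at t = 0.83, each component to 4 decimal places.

0.9450, -0.9591

Euler on (u,v): u_{n+1} = u_n + h·u', v_{n+1} = v_n + h·v'.
0.600000: (1.090000, -1.280000); f=(-0.630320, 1.395200) → (0.945026, -0.959104)
(u(0.83), v(0.83)) ≈ (0.9450, -0.9591)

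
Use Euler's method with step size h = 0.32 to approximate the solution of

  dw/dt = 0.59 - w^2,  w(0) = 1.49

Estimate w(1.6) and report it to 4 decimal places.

0.7787

Euler: w_{n+1} = w_n + h·f(t_n, w_n).
t=0.000000, w=1.490000: f=-1.630100 → w ← 1.490000 + 0.32·(-1.630100) = 0.968368
t=0.320000, w=0.968368: f=-0.347737 → w ← 0.968368 + 0.32·(-0.347737) = 0.857092
t=0.640000, w=0.857092: f=-0.144607 → w ← 0.857092 + 0.32·(-0.144607) = 0.810818
t=0.960000, w=0.810818: f=-0.067426 → w ← 0.810818 + 0.32·(-0.067426) = 0.789242
t=1.280000, w=0.789242: f=-0.032903 → w ← 0.789242 + 0.32·(-0.032903) = 0.778713
w(1.6) ≈ 0.7787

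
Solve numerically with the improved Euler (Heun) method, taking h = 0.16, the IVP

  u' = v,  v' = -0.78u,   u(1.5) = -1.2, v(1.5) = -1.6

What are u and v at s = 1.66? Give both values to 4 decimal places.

-1.4440, -1.4343

Heun on (u,v): k1 = f(s_n, state_n); k2 = f(s_n + h, state_n + h·k1); state_{n+1} = state_n + (h/2)·(k1 + k2).
1.500000: (-1.200000, -1.600000)
  k1 = (-1.600000, 0.936000)
  predictor → (-1.456000, -1.450240)
  k2 = (-1.450240, 1.135680)
  → (-1.444019, -1.434266)
(u(1.66), v(1.66)) ≈ (-1.4440, -1.4343)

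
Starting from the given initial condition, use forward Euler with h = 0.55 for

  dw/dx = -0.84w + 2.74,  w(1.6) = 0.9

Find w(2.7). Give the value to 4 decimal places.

2.5783

Euler: w_{n+1} = w_n + h·f(x_n, w_n).
x=1.600000, w=0.900000: f=1.984000 → w ← 0.900000 + 0.55·1.984000 = 1.991200
x=2.150000, w=1.991200: f=1.067392 → w ← 1.991200 + 0.55·1.067392 = 2.578266
w(2.7) ≈ 2.5783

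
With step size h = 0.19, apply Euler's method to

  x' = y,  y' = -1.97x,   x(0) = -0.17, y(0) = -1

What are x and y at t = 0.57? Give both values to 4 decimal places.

Euler on (x,y): x_{n+1} = x_n + h·x', y_{n+1} = y_n + h·y'.
0.000000: (-0.170000, -1.000000); f=(-1.000000, 0.334900) → (-0.360000, -0.936369)
0.190000: (-0.360000, -0.936369); f=(-0.936369, 0.709200) → (-0.537910, -0.801621)
0.380000: (-0.537910, -0.801621); f=(-0.801621, 1.059683) → (-0.690218, -0.600281)
(x(0.57), y(0.57)) ≈ (-0.6902, -0.6003)

-0.6902, -0.6003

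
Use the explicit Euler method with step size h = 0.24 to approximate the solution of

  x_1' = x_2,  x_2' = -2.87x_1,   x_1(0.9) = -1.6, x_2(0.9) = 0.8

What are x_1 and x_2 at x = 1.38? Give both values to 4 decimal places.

Euler on (x_1,x_2): x_1_{n+1} = x_1_n + h·x_1', x_2_{n+1} = x_2_n + h·x_2'.
0.900000: (-1.600000, 0.800000); f=(0.800000, 4.592000) → (-1.408000, 1.902080)
1.140000: (-1.408000, 1.902080); f=(1.902080, 4.040960) → (-0.951501, 2.871910)
(x_1(1.38), x_2(1.38)) ≈ (-0.9515, 2.8719)

-0.9515, 2.8719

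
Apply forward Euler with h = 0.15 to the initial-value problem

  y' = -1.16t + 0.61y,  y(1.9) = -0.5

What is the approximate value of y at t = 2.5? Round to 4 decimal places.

-2.3913

Euler: y_{n+1} = y_n + h·f(t_n, y_n).
t=1.900000, y=-0.500000: f=-2.509000 → y ← -0.500000 + 0.15·(-2.509000) = -0.876350
t=2.050000, y=-0.876350: f=-2.912573 → y ← -0.876350 + 0.15·(-2.912573) = -1.313236
t=2.200000, y=-1.313236: f=-3.353074 → y ← -1.313236 + 0.15·(-3.353074) = -1.816197
t=2.350000, y=-1.816197: f=-3.833880 → y ← -1.816197 + 0.15·(-3.833880) = -2.391279
y(2.5) ≈ -2.3913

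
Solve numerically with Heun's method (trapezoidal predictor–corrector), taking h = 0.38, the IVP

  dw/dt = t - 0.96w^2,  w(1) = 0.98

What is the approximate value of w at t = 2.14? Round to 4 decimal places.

1.3520

Heun: k1 = f(t_n, w_n); k2 = f(t_n + h, w_n + h·k1); w_{n+1} = w_n + (h/2)·(k1 + k2).
t=1.000000, w=0.980000:
  k1 = f(1.000000, 0.980000) = 0.078016
  k2 = f(1.380000, 1.009646) = 0.401390
  w ← 0.980000 + (0.38/2)·(0.078016 + 0.401390) = 1.071087
t=1.380000, w=1.071087:
  k1 = f(1.380000, 1.071087) = 0.278661
  k2 = f(1.760000, 1.176978) = 0.430133
  w ← 1.071087 + (0.38/2)·(0.278661 + 0.430133) = 1.205758
t=1.760000, w=1.205758:
  k1 = f(1.760000, 1.205758) = 0.364302
  k2 = f(2.140000, 1.344193) = 0.405420
  w ← 1.205758 + (0.38/2)·(0.364302 + 0.405420) = 1.352005
w(2.14) ≈ 1.3520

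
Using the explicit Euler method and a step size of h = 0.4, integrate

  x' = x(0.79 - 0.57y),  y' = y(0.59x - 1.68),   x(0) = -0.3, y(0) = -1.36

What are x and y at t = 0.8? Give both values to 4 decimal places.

-0.6809, -0.0745

Euler on (x,y): x_{n+1} = x_n + h·x', y_{n+1} = y_n + h·y'.
0.000000: (-0.300000, -1.360000); f=(-0.469560, 2.525520) → (-0.487824, -0.349792)
0.400000: (-0.487824, -0.349792); f=(-0.482644, 0.688326) → (-0.680882, -0.074461)
(x(0.8), y(0.8)) ≈ (-0.6809, -0.0745)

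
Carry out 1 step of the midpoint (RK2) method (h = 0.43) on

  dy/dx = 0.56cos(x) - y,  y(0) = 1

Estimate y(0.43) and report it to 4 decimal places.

Midpoint: k1 = f(x_n, y_n); k2 = f(x_n + h/2, y_n + (h/2)·k1); y_{n+1} = y_n + h·k2.
x=0.000000, y=1.000000:
  k1 = f(0.000000, 1.000000) = -0.440000
  k2 = f(0.215000, 0.905400) = -0.358293
  y ← 1.000000 + 0.43·(-0.358293) = 0.845934
y(0.43) ≈ 0.8459

0.8459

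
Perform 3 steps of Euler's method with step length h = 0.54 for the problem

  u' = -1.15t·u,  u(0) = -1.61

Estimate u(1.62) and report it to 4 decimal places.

Euler: u_{n+1} = u_n + h·f(t_n, u_n).
t=0.000000, u=-1.610000: f=0.000000 → u ← -1.610000 + 0.54·0.000000 = -1.610000
t=0.540000, u=-1.610000: f=0.999810 → u ← -1.610000 + 0.54·0.999810 = -1.070103
t=1.080000, u=-1.070103: f=1.329067 → u ← -1.070103 + 0.54·1.329067 = -0.352406
u(1.62) ≈ -0.3524

-0.3524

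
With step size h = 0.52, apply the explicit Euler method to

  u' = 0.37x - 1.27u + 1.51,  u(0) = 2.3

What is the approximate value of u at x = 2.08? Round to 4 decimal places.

Euler: u_{n+1} = u_n + h·f(x_n, u_n).
x=0.000000, u=2.300000: f=-1.411000 → u ← 2.300000 + 0.52·(-1.411000) = 1.566280
x=0.520000, u=1.566280: f=-0.286776 → u ← 1.566280 + 0.52·(-0.286776) = 1.417157
x=1.040000, u=1.417157: f=0.095011 → u ← 1.417157 + 0.52·0.095011 = 1.466562
x=1.560000, u=1.466562: f=0.224666 → u ← 1.466562 + 0.52·0.224666 = 1.583389
u(2.08) ≈ 1.5834

1.5834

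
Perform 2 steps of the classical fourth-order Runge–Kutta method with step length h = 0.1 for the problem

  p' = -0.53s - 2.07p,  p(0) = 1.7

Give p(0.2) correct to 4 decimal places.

RK4: k1 = f(s_n, p_n); k2 = f(s_n + h/2, p_n + (h/2)·k1); k3 = f(s_n + h/2, p_n + (h/2)·k2); k4 = f(s_n + h, p_n + h·k3); p_{n+1} = p_n + (h/6)·(k1 + 2k2 + 2k3 + k4).
s=0.000000, p=1.700000:
  k1 = f(0.000000, 1.700000) = -3.519000
  k2 = f(0.050000, 1.524050) = -3.181283
  k3 = f(0.050000, 1.540936) = -3.216237
  k4 = f(0.100000, 1.378376) = -2.906239
  p ← 1.700000 + (0.1/6)·(k1 + 2k2 + 2k3 + k4) = 1.379662
s=0.100000, p=1.379662:
  k1 = f(0.100000, 1.379662) = -2.908900
  k2 = f(0.150000, 1.234217) = -2.634329
  k3 = f(0.150000, 1.247946) = -2.662747
  k4 = f(0.200000, 1.113387) = -2.410712
  p ← 1.379662 + (0.1/6)·(k1 + 2k2 + 2k3 + k4) = 1.114433
p(0.2) ≈ 1.1144

1.1144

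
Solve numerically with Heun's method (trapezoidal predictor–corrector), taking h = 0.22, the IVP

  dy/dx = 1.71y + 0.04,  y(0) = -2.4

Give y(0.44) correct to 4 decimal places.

Heun: k1 = f(x_n, y_n); k2 = f(x_n + h, y_n + h·k1); y_{n+1} = y_n + (h/2)·(k1 + k2).
x=0.000000, y=-2.400000:
  k1 = f(0.000000, -2.400000) = -4.064000
  k2 = f(0.220000, -3.294080) = -5.592877
  y ← -2.400000 + (0.22/2)·(-4.064000 + (-5.592877)) = -3.462256
x=0.220000, y=-3.462256:
  k1 = f(0.220000, -3.462256) = -5.880459
  k2 = f(0.440000, -4.755957) = -8.092687
  y ← -3.462256 + (0.22/2)·(-5.880459 + (-8.092687)) = -4.999302
y(0.44) ≈ -4.9993

-4.9993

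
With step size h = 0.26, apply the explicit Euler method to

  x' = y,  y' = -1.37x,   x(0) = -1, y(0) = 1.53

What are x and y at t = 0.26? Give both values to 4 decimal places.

Euler on (x,y): x_{n+1} = x_n + h·x', y_{n+1} = y_n + h·y'.
0.000000: (-1.000000, 1.530000); f=(1.530000, 1.370000) → (-0.602200, 1.886200)
(x(0.26), y(0.26)) ≈ (-0.6022, 1.8862)

-0.6022, 1.8862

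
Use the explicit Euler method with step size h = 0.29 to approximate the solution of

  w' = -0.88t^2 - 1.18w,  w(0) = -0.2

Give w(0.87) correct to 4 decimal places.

-0.1569

Euler: w_{n+1} = w_n + h·f(t_n, w_n).
t=0.000000, w=-0.200000: f=0.236000 → w ← -0.200000 + 0.29·0.236000 = -0.131560
t=0.290000, w=-0.131560: f=0.081233 → w ← -0.131560 + 0.29·0.081233 = -0.108002
t=0.580000, w=-0.108002: f=-0.168589 → w ← -0.108002 + 0.29·(-0.168589) = -0.156893
w(0.87) ≈ -0.1569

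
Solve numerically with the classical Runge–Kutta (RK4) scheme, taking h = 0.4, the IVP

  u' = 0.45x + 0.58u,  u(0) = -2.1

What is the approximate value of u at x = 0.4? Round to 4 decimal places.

-2.6094

RK4: k1 = f(x_n, u_n); k2 = f(x_n + h/2, u_n + (h/2)·k1); k3 = f(x_n + h/2, u_n + (h/2)·k2); k4 = f(x_n + h, u_n + h·k3); u_{n+1} = u_n + (h/6)·(k1 + 2k2 + 2k3 + k4).
x=0.000000, u=-2.100000:
  k1 = f(0.000000, -2.100000) = -1.218000
  k2 = f(0.200000, -2.343600) = -1.269288
  k3 = f(0.200000, -2.353858) = -1.275237
  k4 = f(0.400000, -2.610095) = -1.333855
  u ← -2.100000 + (0.4/6)·(k1 + 2k2 + 2k3 + k4) = -2.609394
u(0.4) ≈ -2.6094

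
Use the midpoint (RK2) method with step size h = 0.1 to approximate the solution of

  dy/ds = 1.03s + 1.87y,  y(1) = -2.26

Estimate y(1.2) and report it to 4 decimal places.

-3.0079

Midpoint: k1 = f(s_n, y_n); k2 = f(s_n + h/2, y_n + (h/2)·k1); y_{n+1} = y_n + h·k2.
s=1.000000, y=-2.260000:
  k1 = f(1.000000, -2.260000) = -3.196200
  k2 = f(1.050000, -2.419810) = -3.443545
  y ← -2.260000 + 0.1·(-3.443545) = -2.604354
s=1.100000, y=-2.604354:
  k1 = f(1.100000, -2.604354) = -3.737143
  k2 = f(1.150000, -2.791212) = -4.035066
  y ← -2.604354 + 0.1·(-4.035066) = -3.007861
y(1.2) ≈ -3.0079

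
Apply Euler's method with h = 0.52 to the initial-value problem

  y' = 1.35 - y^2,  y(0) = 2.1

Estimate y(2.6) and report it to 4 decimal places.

Euler: y_{n+1} = y_n + h·f(s_n, y_n).
s=0.000000, y=2.100000: f=-3.060000 → y ← 2.100000 + 0.52·(-3.060000) = 0.508800
s=0.520000, y=0.508800: f=1.091123 → y ← 0.508800 + 0.52·1.091123 = 1.076184
s=1.040000, y=1.076184: f=0.191829 → y ← 1.076184 + 0.52·0.191829 = 1.175935
s=1.560000, y=1.175935: f=-0.032822 → y ← 1.175935 + 0.52·(-0.032822) = 1.158867
s=2.080000, y=1.158867: f=0.007027 → y ← 1.158867 + 0.52·0.007027 = 1.162521
y(2.6) ≈ 1.1625

1.1625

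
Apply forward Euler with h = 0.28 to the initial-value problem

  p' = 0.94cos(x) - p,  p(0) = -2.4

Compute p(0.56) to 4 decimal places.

-0.8017

Euler: p_{n+1} = p_n + h·f(x_n, p_n).
x=0.000000, p=-2.400000: f=3.340000 → p ← -2.400000 + 0.28·3.340000 = -1.464800
x=0.280000, p=-1.464800: f=2.368192 → p ← -1.464800 + 0.28·2.368192 = -0.801706
p(0.56) ≈ -0.8017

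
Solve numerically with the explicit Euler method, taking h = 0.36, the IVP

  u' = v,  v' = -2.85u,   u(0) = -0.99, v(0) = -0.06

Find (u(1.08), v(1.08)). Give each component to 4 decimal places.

Euler on (u,v): u_{n+1} = u_n + h·u', v_{n+1} = v_n + h·v'.
0.000000: (-0.990000, -0.060000); f=(-0.060000, 2.821500) → (-1.011600, 0.955740)
0.360000: (-1.011600, 0.955740); f=(0.955740, 2.883060) → (-0.667534, 1.993642)
0.720000: (-0.667534, 1.993642); f=(1.993642, 1.902471) → (0.050177, 2.678531)
(u(1.08), v(1.08)) ≈ (0.0502, 2.6785)

0.0502, 2.6785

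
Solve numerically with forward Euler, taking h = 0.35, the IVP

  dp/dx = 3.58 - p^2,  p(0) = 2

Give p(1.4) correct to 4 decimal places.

1.8934

Euler: p_{n+1} = p_n + h·f(x_n, p_n).
x=0.000000, p=2.000000: f=-0.420000 → p ← 2.000000 + 0.35·(-0.420000) = 1.853000
x=0.350000, p=1.853000: f=0.146391 → p ← 1.853000 + 0.35·0.146391 = 1.904237
x=0.700000, p=1.904237: f=-0.046118 → p ← 1.904237 + 0.35·(-0.046118) = 1.888096
x=1.050000, p=1.888096: f=0.015095 → p ← 1.888096 + 0.35·0.015095 = 1.893379
p(1.4) ≈ 1.8934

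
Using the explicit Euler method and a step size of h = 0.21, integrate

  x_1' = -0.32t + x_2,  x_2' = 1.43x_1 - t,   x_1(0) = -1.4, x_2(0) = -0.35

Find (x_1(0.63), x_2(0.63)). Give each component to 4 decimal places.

-1.9416, -1.8405

Euler on (x_1,x_2): x_1_{n+1} = x_1_n + h·x_1', x_2_{n+1} = x_2_n + h·x_2'.
0.000000: (-1.400000, -0.350000); f=(-0.350000, -2.002000) → (-1.473500, -0.770420)
0.210000: (-1.473500, -0.770420); f=(-0.837620, -2.317105) → (-1.649400, -1.257012)
0.420000: (-1.649400, -1.257012); f=(-1.391412, -2.778642) → (-1.941597, -1.840527)
(x_1(0.63), x_2(0.63)) ≈ (-1.9416, -1.8405)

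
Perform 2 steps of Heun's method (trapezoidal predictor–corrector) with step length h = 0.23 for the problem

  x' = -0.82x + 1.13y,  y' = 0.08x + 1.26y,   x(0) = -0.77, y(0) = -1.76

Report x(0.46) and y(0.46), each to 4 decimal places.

-1.5773, -3.1744

Heun on (x,y): k1 = f(t_n, state_n); k2 = f(t_n + h, state_n + h·k1); state_{n+1} = state_n + (h/2)·(k1 + k2).
0.000000: (-0.770000, -1.760000)
  k1 = (-1.357400, -2.279200)
  predictor → (-1.082202, -2.284216)
  k2 = (-1.693758, -2.964688)
  → (-1.120883, -2.363047)
0.230000: (-1.120883, -2.363047)
  k1 = (-1.751119, -3.067110)
  predictor → (-1.523641, -3.068482)
  k2 = (-2.218000, -3.988179)
  → (-1.577332, -3.174405)
(x(0.46), y(0.46)) ≈ (-1.5773, -3.1744)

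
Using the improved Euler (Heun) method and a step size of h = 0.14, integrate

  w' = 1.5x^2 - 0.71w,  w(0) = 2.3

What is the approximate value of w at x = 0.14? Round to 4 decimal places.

Heun: k1 = f(x_n, w_n); k2 = f(x_n + h, w_n + h·k1); w_{n+1} = w_n + (h/2)·(k1 + k2).
x=0.000000, w=2.300000:
  k1 = f(0.000000, 2.300000) = -1.633000
  k2 = f(0.140000, 2.071380) = -1.441280
  w ← 2.300000 + (0.14/2)·(-1.633000 + (-1.441280)) = 2.084800
w(0.14) ≈ 2.0848

2.0848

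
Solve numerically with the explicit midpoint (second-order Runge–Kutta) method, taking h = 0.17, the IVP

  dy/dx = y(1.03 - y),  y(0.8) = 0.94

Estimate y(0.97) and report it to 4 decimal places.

Midpoint: k1 = f(x_n, y_n); k2 = f(x_n + h/2, y_n + (h/2)·k1); y_{n+1} = y_n + h·k2.
x=0.800000, y=0.940000:
  k1 = f(0.800000, 0.940000) = 0.084600
  k2 = f(0.885000, 0.947191) = 0.078436
  y ← 0.940000 + 0.17·0.078436 = 0.953334
y(0.97) ≈ 0.9533

0.9533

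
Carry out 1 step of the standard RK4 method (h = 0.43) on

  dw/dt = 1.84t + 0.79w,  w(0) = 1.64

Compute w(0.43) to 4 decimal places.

RK4: k1 = f(t_n, w_n); k2 = f(t_n + h/2, w_n + (h/2)·k1); k3 = f(t_n + h/2, w_n + (h/2)·k2); k4 = f(t_n + h, w_n + h·k3); w_{n+1} = w_n + (h/6)·(k1 + 2k2 + 2k3 + k4).
t=0.000000, w=1.640000:
  k1 = f(0.000000, 1.640000) = 1.295600
  k2 = f(0.215000, 1.918554) = 1.911258
  k3 = f(0.215000, 2.050920) = 2.015827
  k4 = f(0.430000, 2.506806) = 2.771576
  w ← 1.640000 + (0.43/6)·(k1 + 2k2 + 2k3 + k4) = 2.494363
w(0.43) ≈ 2.4944

2.4944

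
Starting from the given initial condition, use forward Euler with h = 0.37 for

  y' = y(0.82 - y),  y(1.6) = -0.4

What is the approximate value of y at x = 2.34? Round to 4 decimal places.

-0.8814

Euler: y_{n+1} = y_n + h·f(x_n, y_n).
x=1.600000, y=-0.400000: f=-0.488000 → y ← -0.400000 + 0.37·(-0.488000) = -0.580560
x=1.970000, y=-0.580560: f=-0.813109 → y ← -0.580560 + 0.37·(-0.813109) = -0.881410
y(2.34) ≈ -0.8814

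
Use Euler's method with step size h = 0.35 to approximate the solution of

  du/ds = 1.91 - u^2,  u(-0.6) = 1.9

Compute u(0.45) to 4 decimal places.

1.3819

Euler: u_{n+1} = u_n + h·f(s_n, u_n).
s=-0.600000, u=1.900000: f=-1.700000 → u ← 1.900000 + 0.35·(-1.700000) = 1.305000
s=-0.250000, u=1.305000: f=0.206975 → u ← 1.305000 + 0.35·0.206975 = 1.377441
s=0.100000, u=1.377441: f=0.012656 → u ← 1.377441 + 0.35·0.012656 = 1.381871
u(0.45) ≈ 1.3819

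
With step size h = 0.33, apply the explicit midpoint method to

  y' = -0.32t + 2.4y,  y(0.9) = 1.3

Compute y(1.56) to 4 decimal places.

5.2490

Midpoint: k1 = f(t_n, y_n); k2 = f(t_n + h/2, y_n + (h/2)·k1); y_{n+1} = y_n + h·k2.
t=0.900000, y=1.300000:
  k1 = f(0.900000, 1.300000) = 2.832000
  k2 = f(1.065000, 1.767280) = 3.900672
  y ← 1.300000 + 0.33·3.900672 = 2.587222
t=1.230000, y=2.587222:
  k1 = f(1.230000, 2.587222) = 5.815732
  k2 = f(1.395000, 3.546818) = 8.065962
  y ← 2.587222 + 0.33·8.065962 = 5.248989
y(1.56) ≈ 5.2490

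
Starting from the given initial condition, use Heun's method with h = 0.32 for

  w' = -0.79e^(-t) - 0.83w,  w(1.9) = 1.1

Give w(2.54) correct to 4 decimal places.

0.6103

Heun: k1 = f(t_n, w_n); k2 = f(t_n + h, w_n + h·k1); w_{n+1} = w_n + (h/2)·(k1 + k2).
t=1.900000, w=1.100000:
  k1 = f(1.900000, 1.100000) = -1.031159
  k2 = f(2.220000, 0.770029) = -0.724925
  w ← 1.100000 + (0.32/2)·(-1.031159 + (-0.724925)) = 0.819026
t=2.220000, w=0.819026:
  k1 = f(2.220000, 0.819026) = -0.765593
  k2 = f(2.540000, 0.574037) = -0.538755
  w ← 0.819026 + (0.32/2)·(-0.765593 + (-0.538755)) = 0.610331
w(2.54) ≈ 0.6103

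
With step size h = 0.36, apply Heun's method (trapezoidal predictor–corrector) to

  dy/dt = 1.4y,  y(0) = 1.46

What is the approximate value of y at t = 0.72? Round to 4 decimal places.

Heun: k1 = f(t_n, y_n); k2 = f(t_n + h, y_n + h·k1); y_{n+1} = y_n + (h/2)·(k1 + k2).
t=0.000000, y=1.460000:
  k1 = f(0.000000, 1.460000) = 2.044000
  k2 = f(0.360000, 2.195840) = 3.074176
  y ← 1.460000 + (0.36/2)·(2.044000 + 3.074176) = 2.381272
t=0.360000, y=2.381272:
  k1 = f(0.360000, 2.381272) = 3.333780
  k2 = f(0.720000, 3.581433) = 5.014006
  y ← 2.381272 + (0.36/2)·(3.333780 + 5.014006) = 3.883873
y(0.72) ≈ 3.8839

3.8839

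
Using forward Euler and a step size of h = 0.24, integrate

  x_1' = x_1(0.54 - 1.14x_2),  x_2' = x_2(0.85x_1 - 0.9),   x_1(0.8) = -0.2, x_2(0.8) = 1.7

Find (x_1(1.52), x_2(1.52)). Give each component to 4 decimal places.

Euler on (x_1,x_2): x_1_{n+1} = x_1_n + h·x_1', x_2_{n+1} = x_2_n + h·x_2'.
0.800000: (-0.200000, 1.700000); f=(0.279600, -1.819000) → (-0.132896, 1.263440)
1.040000: (-0.132896, 1.263440); f=(0.119649, -1.279816) → (-0.104180, 0.956284)
1.280000: (-0.104180, 0.956284); f=(0.057316, -0.945338) → (-0.090424, 0.729403)
(x_1(1.52), x_2(1.52)) ≈ (-0.0904, 0.7294)

-0.0904, 0.7294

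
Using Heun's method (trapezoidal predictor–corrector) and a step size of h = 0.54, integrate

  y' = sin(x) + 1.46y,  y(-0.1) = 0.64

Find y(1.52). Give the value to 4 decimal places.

Heun: k1 = f(x_n, y_n); k2 = f(x_n + h, y_n + h·k1); y_{n+1} = y_n + (h/2)·(k1 + k2).
x=-0.100000, y=0.640000:
  k1 = f(-0.100000, 0.640000) = 0.834567
  k2 = f(0.440000, 1.090666) = 2.018312
  y ← 0.640000 + (0.54/2)·(0.834567 + 2.018312) = 1.410277
x=0.440000, y=1.410277:
  k1 = f(0.440000, 1.410277) = 2.484944
  k2 = f(0.980000, 2.752147) = 4.848632
  y ← 1.410277 + (0.54/2)·(2.484944 + 4.848632) = 3.390343
x=0.980000, y=3.390343:
  k1 = f(0.980000, 3.390343) = 5.780398
  k2 = f(1.520000, 6.511757) = 10.505876
  y ← 3.390343 + (0.54/2)·(5.780398 + 10.505876) = 7.787637
y(1.52) ≈ 7.7876

7.7876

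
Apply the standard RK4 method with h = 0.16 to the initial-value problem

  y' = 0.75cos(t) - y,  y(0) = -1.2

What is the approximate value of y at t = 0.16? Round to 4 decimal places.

-0.9122

RK4: k1 = f(t_n, y_n); k2 = f(t_n + h/2, y_n + (h/2)·k1); k3 = f(t_n + h/2, y_n + (h/2)·k2); k4 = f(t_n + h, y_n + h·k3); y_{n+1} = y_n + (h/6)·(k1 + 2k2 + 2k3 + k4).
t=0.000000, y=-1.200000:
  k1 = f(0.000000, -1.200000) = 1.950000
  k2 = f(0.080000, -1.044000) = 1.791601
  k3 = f(0.080000, -1.056672) = 1.804273
  k4 = f(0.160000, -0.911316) = 1.651737
  y ← -1.200000 + (0.16/6)·(k1 + 2k2 + 2k3 + k4) = -0.912174
y(0.16) ≈ -0.9122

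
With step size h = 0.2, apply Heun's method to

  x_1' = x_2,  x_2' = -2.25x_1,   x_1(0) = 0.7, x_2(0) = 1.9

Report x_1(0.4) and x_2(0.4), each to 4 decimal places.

Heun on (x_1,x_2): k1 = f(x_n, state_n); k2 = f(x_n + h, state_n + h·k1); state_{n+1} = state_n + (h/2)·(k1 + k2).
0.000000: (0.700000, 1.900000)
  k1 = (1.900000, -1.575000)
  predictor → (1.080000, 1.585000)
  k2 = (1.585000, -2.430000)
  → (1.048500, 1.499500)
0.200000: (1.048500, 1.499500)
  k1 = (1.499500, -2.359125)
  predictor → (1.348400, 1.027675)
  k2 = (1.027675, -3.033900)
  → (1.301217, 0.960197)
(x_1(0.4), x_2(0.4)) ≈ (1.3012, 0.9602)

1.3012, 0.9602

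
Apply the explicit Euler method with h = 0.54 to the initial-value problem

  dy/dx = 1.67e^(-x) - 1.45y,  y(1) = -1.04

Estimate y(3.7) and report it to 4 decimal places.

Euler: y_{n+1} = y_n + h·f(x_n, y_n).
x=1.000000, y=-1.040000: f=2.122359 → y ← -1.040000 + 0.54·2.122359 = 0.106074
x=1.540000, y=0.106074: f=0.204210 → y ← 0.106074 + 0.54·0.204210 = 0.216347
x=2.080000, y=0.216347: f=-0.105070 → y ← 0.216347 + 0.54·(-0.105070) = 0.159609
x=2.620000, y=0.159609: f=-0.109853 → y ← 0.159609 + 0.54·(-0.109853) = 0.100289
x=3.160000, y=0.100289: f=-0.074568 → y ← 0.100289 + 0.54·(-0.074568) = 0.060022
y(3.7) ≈ 0.0600

0.0600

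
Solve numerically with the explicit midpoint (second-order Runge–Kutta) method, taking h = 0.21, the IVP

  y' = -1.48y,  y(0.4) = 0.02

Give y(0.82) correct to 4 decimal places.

Midpoint: k1 = f(t_n, y_n); k2 = f(t_n + h/2, y_n + (h/2)·k1); y_{n+1} = y_n + h·k2.
t=0.400000, y=0.020000:
  k1 = f(0.400000, 0.020000) = -0.029600
  k2 = f(0.505000, 0.016892) = -0.025000
  y ← 0.020000 + 0.21·(-0.025000) = 0.014750
t=0.610000, y=0.014750:
  k1 = f(0.610000, 0.014750) = -0.021830
  k2 = f(0.715000, 0.012458) = -0.018438
  y ← 0.014750 + 0.21·(-0.018438) = 0.010878
y(0.82) ≈ 0.0109

0.0109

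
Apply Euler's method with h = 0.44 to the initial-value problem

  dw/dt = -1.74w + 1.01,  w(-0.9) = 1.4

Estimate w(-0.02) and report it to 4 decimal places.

0.6255

Euler: w_{n+1} = w_n + h·f(t_n, w_n).
t=-0.900000, w=1.400000: f=-1.426000 → w ← 1.400000 + 0.44·(-1.426000) = 0.772560
t=-0.460000, w=0.772560: f=-0.334254 → w ← 0.772560 + 0.44·(-0.334254) = 0.625488
w(-0.02) ≈ 0.6255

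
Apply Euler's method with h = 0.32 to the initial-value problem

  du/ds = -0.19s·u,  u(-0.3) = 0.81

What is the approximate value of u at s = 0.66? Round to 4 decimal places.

Euler: u_{n+1} = u_n + h·f(s_n, u_n).
s=-0.300000, u=0.810000: f=0.046170 → u ← 0.810000 + 0.32·0.046170 = 0.824774
s=0.020000, u=0.824774: f=-0.003134 → u ← 0.824774 + 0.32·(-0.003134) = 0.823771
s=0.340000, u=0.823771: f=-0.053216 → u ← 0.823771 + 0.32·(-0.053216) = 0.806742
u(0.66) ≈ 0.8067

0.8067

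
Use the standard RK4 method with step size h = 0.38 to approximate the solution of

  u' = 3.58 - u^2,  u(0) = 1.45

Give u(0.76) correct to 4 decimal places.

RK4: k1 = f(t_n, u_n); k2 = f(t_n + h/2, u_n + (h/2)·k1); k3 = f(t_n + h/2, u_n + (h/2)·k2); k4 = f(t_n + h, u_n + h·k3); u_{n+1} = u_n + (h/6)·(k1 + 2k2 + 2k3 + k4).
t=0.000000, u=1.450000:
  k1 = f(0.000000, 1.450000) = 1.477500
  k2 = f(0.190000, 1.730725) = 0.584591
  k3 = f(0.190000, 1.561072) = 1.143053
  k4 = f(0.380000, 1.884360) = 0.029186
  u ← 1.450000 + (0.38/6)·(k1 + 2k2 + 2k3 + k4) = 1.764258
t=0.380000, u=1.764258:
  k1 = f(0.380000, 1.764258) = 0.467392
  k2 = f(0.570000, 1.853063) = 0.146158
  k3 = f(0.570000, 1.792028) = 0.368634
  k4 = f(0.760000, 1.904339) = -0.046509
  u ← 1.764258 + (0.38/6)·(k1 + 2k2 + 2k3 + k4) = 1.856121
u(0.76) ≈ 1.8561

1.8561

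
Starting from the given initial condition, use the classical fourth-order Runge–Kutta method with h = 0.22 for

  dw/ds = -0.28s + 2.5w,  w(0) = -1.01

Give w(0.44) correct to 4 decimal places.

-3.0730

RK4: k1 = f(s_n, w_n); k2 = f(s_n + h/2, w_n + (h/2)·k1); k3 = f(s_n + h/2, w_n + (h/2)·k2); k4 = f(s_n + h, w_n + h·k3); w_{n+1} = w_n + (h/6)·(k1 + 2k2 + 2k3 + k4).
s=0.000000, w=-1.010000:
  k1 = f(0.000000, -1.010000) = -2.525000
  k2 = f(0.110000, -1.287750) = -3.250175
  k3 = f(0.110000, -1.367519) = -3.449598
  k4 = f(0.220000, -1.768912) = -4.483879
  w ← -1.010000 + (0.22/6)·(k1 + 2k2 + 2k3 + k4) = -1.758309
s=0.220000, w=-1.758309:
  k1 = f(0.220000, -1.758309) = -4.457372
  k2 = f(0.330000, -2.248620) = -5.713950
  k3 = f(0.330000, -2.386843) = -6.059508
  k4 = f(0.440000, -3.091401) = -7.851702
  w ← -1.758309 + (0.22/6)·(k1 + 2k2 + 2k3 + k4) = -3.073029
w(0.44) ≈ -3.0730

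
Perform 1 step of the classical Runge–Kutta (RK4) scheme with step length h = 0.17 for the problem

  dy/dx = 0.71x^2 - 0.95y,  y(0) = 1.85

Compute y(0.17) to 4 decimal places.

RK4: k1 = f(x_n, y_n); k2 = f(x_n + h/2, y_n + (h/2)·k1); k3 = f(x_n + h/2, y_n + (h/2)·k2); k4 = f(x_n + h, y_n + h·k3); y_{n+1} = y_n + (h/6)·(k1 + 2k2 + 2k3 + k4).
x=0.000000, y=1.850000:
  k1 = f(0.000000, 1.850000) = -1.757500
  k2 = f(0.085000, 1.700613) = -1.610452
  k3 = f(0.085000, 1.713112) = -1.622326
  k4 = f(0.170000, 1.574205) = -1.474975
  y ← 1.850000 + (0.17/6)·(k1 + 2k2 + 2k3 + k4) = 1.575222
y(0.17) ≈ 1.5752

1.5752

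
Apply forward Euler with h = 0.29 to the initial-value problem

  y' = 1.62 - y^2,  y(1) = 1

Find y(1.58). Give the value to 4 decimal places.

Euler: y_{n+1} = y_n + h·f(t_n, y_n).
t=1.000000, y=1.000000: f=0.620000 → y ← 1.000000 + 0.29·0.620000 = 1.179800
t=1.290000, y=1.179800: f=0.228072 → y ← 1.179800 + 0.29·0.228072 = 1.245941
y(1.58) ≈ 1.2459

1.2459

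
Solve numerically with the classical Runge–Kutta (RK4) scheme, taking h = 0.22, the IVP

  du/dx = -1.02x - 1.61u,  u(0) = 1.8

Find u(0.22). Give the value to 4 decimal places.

RK4: k1 = f(x_n, u_n); k2 = f(x_n + h/2, u_n + (h/2)·k1); k3 = f(x_n + h/2, u_n + (h/2)·k2); k4 = f(x_n + h, u_n + h·k3); u_{n+1} = u_n + (h/6)·(k1 + 2k2 + 2k3 + k4).
x=0.000000, u=1.800000:
  k1 = f(0.000000, 1.800000) = -2.898000
  k2 = f(0.110000, 1.481220) = -2.496964
  k3 = f(0.110000, 1.525334) = -2.567988
  k4 = f(0.220000, 1.235043) = -2.212819
  u ← 1.800000 + (0.22/6)·(k1 + 2k2 + 2k3 + k4) = 1.241174
u(0.22) ≈ 1.2412

1.2412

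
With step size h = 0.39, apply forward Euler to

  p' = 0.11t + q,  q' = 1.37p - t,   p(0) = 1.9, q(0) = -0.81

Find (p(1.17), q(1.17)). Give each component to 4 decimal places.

2.0651, 1.4933

Euler on (p,q): p_{n+1} = p_n + h·p', q_{n+1} = q_n + h·q'.
0.000000: (1.900000, -0.810000); f=(-0.810000, 2.603000) → (1.584100, 0.205170)
0.390000: (1.584100, 0.205170); f=(0.248070, 1.780217) → (1.680847, 0.899455)
0.780000: (1.680847, 0.899455); f=(0.985255, 1.522761) → (2.065097, 1.493331)
(p(1.17), q(1.17)) ≈ (2.0651, 1.4933)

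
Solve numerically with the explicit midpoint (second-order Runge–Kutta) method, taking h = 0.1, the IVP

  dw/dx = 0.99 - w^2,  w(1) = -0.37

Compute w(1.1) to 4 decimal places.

Midpoint: k1 = f(x_n, w_n); k2 = f(x_n + h/2, w_n + (h/2)·k1); w_{n+1} = w_n + h·k2.
x=1.000000, w=-0.370000:
  k1 = f(1.000000, -0.370000) = 0.853100
  k2 = f(1.050000, -0.327345) = 0.882845
  w ← -0.370000 + 0.1·0.882845 = -0.281715
w(1.1) ≈ -0.2817

-0.2817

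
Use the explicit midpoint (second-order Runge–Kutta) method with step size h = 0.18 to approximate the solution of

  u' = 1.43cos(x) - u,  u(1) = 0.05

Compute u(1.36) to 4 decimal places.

0.1915

Midpoint: k1 = f(x_n, u_n); k2 = f(x_n + h/2, u_n + (h/2)·k1); u_{n+1} = u_n + h·k2.
x=1.000000, u=0.050000:
  k1 = f(1.000000, 0.050000) = 0.722632
  k2 = f(1.090000, 0.115037) = 0.546317
  u ← 0.050000 + 0.18·0.546317 = 0.148337
x=1.180000, u=0.148337:
  k1 = f(1.180000, 0.148337) = 0.396385
  k2 = f(1.270000, 0.184012) = 0.239670
  u ← 0.148337 + 0.18·0.239670 = 0.191478
u(1.36) ≈ 0.1915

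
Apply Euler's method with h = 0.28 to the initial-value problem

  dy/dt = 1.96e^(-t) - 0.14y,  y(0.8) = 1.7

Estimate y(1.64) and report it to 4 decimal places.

2.0554

Euler: y_{n+1} = y_n + h·f(t_n, y_n).
t=0.800000, y=1.700000: f=0.642685 → y ← 1.700000 + 0.28·0.642685 = 1.879952
t=1.080000, y=1.879952: f=0.402414 → y ← 1.879952 + 0.28·0.402414 = 1.992628
t=1.360000, y=1.992628: f=0.224087 → y ← 1.992628 + 0.28·0.224087 = 2.055372
y(1.64) ≈ 2.0554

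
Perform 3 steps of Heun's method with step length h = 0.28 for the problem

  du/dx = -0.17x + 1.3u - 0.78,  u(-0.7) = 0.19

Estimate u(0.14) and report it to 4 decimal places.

Heun: k1 = f(x_n, u_n); k2 = f(x_n + h, u_n + h·k1); u_{n+1} = u_n + (h/2)·(k1 + k2).
x=-0.700000, u=0.190000:
  k1 = f(-0.700000, 0.190000) = -0.414000
  k2 = f(-0.420000, 0.074080) = -0.612296
  u ← 0.190000 + (0.28/2)·(-0.414000 + (-0.612296)) = 0.046319
x=-0.420000, u=0.046319:
  k1 = f(-0.420000, 0.046319) = -0.648386
  k2 = f(-0.140000, -0.135229) = -0.931998
  u ← 0.046319 + (0.28/2)·(-0.648386 + (-0.931998)) = -0.174935
x=-0.140000, u=-0.174935:
  k1 = f(-0.140000, -0.174935) = -0.983616
  k2 = f(0.140000, -0.450348) = -1.389252
  u ← -0.174935 + (0.28/2)·(-0.983616 + (-1.389252)) = -0.507137
u(0.14) ≈ -0.5071

-0.5071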